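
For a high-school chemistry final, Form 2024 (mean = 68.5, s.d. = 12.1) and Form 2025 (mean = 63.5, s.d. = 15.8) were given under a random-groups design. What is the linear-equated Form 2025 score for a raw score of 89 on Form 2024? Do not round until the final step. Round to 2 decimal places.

Linear equating: y = (SD_Y/SD_X)(x − M_X) + M_Y
y = (15.8/12.1)(89 − 68.5) + 63.5
y = 1.305785 × 20.5 + 63.5 = 26.7686 + 63.5 = 90.27

90.27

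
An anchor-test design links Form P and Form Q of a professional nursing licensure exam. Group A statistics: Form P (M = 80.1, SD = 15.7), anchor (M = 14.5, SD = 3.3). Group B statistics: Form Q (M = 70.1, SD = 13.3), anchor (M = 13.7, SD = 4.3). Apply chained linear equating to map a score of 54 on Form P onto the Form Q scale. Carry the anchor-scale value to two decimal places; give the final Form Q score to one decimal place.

Form P → anchor (Group A): v = (3.3/15.7)(54 − 80.1) + 14.5 = 9.01
anchor → Form Q (Group B): y = (13.3/4.3)(9.01 − 13.7) + 70.1 = 55.6

55.6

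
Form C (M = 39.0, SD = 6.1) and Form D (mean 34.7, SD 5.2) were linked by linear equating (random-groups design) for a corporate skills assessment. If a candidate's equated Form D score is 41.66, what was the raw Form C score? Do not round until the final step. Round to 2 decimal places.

47.16

Invert y = (SD_Y/SD_X)(x − M_X) + M_Y:
x = (SD_X/SD_Y)(y − M_Y) + M_X = (6.1/5.2)(41.66 − 34.7) + 39.0
x = 1.173077 × 6.960 + 39.0 = 47.16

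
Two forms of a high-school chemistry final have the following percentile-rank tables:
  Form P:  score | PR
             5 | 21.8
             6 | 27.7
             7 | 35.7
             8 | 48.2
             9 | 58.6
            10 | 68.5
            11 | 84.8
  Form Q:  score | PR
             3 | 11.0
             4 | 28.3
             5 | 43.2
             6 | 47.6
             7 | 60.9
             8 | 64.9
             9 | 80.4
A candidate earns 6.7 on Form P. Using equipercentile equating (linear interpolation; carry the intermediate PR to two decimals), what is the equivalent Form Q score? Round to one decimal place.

PR of 6.7 on Form P: 27.7 + (6.7 − 6)/(7 − 6) × (35.7 − 27.7) = 33.30
On Form Q, PR 33.30 falls between score 4 (PR 28.3) and 5 (PR 43.2).
Interpolate: 4 + (33.30 − 28.3)/(43.2 − 28.3) × (5 − 4) = 4.3

4.3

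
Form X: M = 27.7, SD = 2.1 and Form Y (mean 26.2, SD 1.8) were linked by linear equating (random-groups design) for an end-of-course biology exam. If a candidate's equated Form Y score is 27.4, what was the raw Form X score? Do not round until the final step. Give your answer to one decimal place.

29.1

Invert y = (SD_Y/SD_X)(x − M_X) + M_Y:
x = (SD_X/SD_Y)(y − M_Y) + M_X = (2.1/1.8)(27.4 − 26.2) + 27.7
x = 1.166667 × 1.200 + 27.7 = 29.1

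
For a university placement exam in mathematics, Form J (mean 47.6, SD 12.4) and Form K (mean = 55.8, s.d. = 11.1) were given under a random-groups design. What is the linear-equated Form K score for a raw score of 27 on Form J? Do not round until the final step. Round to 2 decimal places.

Linear equating: y = (SD_Y/SD_X)(x − M_X) + M_Y
y = (11.1/12.4)(27 − 47.6) + 55.8
y = 0.895161 × -20.6 + 55.8 = -18.4403 + 55.8 = 37.36

37.36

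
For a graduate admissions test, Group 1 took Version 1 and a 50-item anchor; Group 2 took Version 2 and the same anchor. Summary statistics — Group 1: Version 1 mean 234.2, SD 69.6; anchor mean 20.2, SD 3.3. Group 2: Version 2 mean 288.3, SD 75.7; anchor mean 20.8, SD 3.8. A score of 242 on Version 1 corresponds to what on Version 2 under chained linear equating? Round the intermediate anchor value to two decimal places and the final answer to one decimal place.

283.7

Version 1 → anchor (Group 1): v = (3.3/69.6)(242 − 234.2) + 20.2 = 20.57
anchor → Version 2 (Group 2): y = (75.7/3.8)(20.57 − 20.8) + 288.3 = 283.7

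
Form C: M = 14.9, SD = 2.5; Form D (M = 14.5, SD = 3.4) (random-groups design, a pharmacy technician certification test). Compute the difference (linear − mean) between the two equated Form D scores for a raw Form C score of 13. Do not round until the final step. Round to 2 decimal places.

Mean-equated: 13 + (14.5 − 14.9) = 12.60
Linear-equated: (3.4/2.5)(13 − 14.9) + 14.5 = 11.916
Difference = 11.916 − 12.60 = -0.68

-0.68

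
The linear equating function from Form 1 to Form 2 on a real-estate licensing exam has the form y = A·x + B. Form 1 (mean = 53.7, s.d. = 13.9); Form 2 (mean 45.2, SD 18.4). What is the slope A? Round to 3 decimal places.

1.324

A = SD_Y / SD_X = 18.4 / 13.9 = 1.324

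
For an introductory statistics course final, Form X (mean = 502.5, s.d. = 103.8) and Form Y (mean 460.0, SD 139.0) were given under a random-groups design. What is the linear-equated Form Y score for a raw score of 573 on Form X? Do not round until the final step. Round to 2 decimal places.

554.41

Linear equating: y = (SD_Y/SD_X)(x − M_X) + M_Y
y = (139.0/103.8)(573 − 502.5) + 460.0
y = 1.339114 × 70.5 + 460.0 = 94.4075 + 460.0 = 554.41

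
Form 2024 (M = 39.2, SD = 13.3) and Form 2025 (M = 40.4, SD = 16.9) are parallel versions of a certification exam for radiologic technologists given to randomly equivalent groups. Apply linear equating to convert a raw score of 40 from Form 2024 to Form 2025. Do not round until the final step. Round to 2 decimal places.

41.42

Linear equating: y = (SD_Y/SD_X)(x − M_X) + M_Y
y = (16.9/13.3)(40 − 39.2) + 40.4
y = 1.270677 × 0.8 + 40.4 = 1.0165 + 40.4 = 41.42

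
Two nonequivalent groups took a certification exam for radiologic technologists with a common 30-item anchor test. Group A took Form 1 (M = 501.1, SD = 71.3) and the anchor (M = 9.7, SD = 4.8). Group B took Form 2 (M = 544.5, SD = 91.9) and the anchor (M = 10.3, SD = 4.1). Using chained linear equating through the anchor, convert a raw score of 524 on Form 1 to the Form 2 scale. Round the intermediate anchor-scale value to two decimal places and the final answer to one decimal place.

565.6

Form 1 → anchor (Group A): v = (4.8/71.3)(524 − 501.1) + 9.7 = 11.24
anchor → Form 2 (Group B): y = (91.9/4.1)(11.24 − 10.3) + 544.5 = 565.6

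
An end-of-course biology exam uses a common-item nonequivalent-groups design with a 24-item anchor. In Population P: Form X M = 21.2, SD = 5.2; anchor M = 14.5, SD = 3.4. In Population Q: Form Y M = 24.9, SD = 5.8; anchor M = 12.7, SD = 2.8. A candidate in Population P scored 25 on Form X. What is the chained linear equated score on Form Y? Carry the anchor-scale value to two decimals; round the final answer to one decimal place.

33.8

Form X → anchor (Population P): v = (3.4/5.2)(25 − 21.2) + 14.5 = 16.98
anchor → Form Y (Population Q): y = (5.8/2.8)(16.98 − 12.7) + 24.9 = 33.8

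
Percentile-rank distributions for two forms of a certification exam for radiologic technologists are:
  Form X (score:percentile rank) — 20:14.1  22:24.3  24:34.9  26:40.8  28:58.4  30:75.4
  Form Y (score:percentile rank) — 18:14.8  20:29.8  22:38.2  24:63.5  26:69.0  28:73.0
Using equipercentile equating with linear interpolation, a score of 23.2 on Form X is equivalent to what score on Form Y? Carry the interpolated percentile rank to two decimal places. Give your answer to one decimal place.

PR of 23.2 on Form X: 24.3 + (23.2 − 22)/(24 − 22) × (34.9 − 24.3) = 30.66
On Form Y, PR 30.66 falls between score 20 (PR 29.8) and 22 (PR 38.2).
Interpolate: 20 + (30.66 − 29.8)/(38.2 − 29.8) × (22 − 20) = 20.2

20.2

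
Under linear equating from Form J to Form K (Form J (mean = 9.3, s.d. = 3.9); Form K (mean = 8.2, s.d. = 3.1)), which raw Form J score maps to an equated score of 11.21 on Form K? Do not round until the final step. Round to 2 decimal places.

Invert y = (SD_Y/SD_X)(x − M_X) + M_Y:
x = (SD_X/SD_Y)(y − M_Y) + M_X = (3.9/3.1)(11.21 − 8.2) + 9.3
x = 1.258065 × 3.010 + 9.3 = 13.09

13.09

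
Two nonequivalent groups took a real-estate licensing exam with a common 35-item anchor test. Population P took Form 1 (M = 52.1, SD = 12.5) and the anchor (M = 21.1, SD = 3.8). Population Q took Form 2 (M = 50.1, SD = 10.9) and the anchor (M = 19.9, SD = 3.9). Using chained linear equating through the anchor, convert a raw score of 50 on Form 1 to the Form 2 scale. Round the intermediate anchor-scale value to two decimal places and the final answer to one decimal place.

Form 1 → anchor (Population P): v = (3.8/12.5)(50 − 52.1) + 21.1 = 20.46
anchor → Form 2 (Population Q): y = (10.9/3.9)(20.46 − 19.9) + 50.1 = 51.7

51.7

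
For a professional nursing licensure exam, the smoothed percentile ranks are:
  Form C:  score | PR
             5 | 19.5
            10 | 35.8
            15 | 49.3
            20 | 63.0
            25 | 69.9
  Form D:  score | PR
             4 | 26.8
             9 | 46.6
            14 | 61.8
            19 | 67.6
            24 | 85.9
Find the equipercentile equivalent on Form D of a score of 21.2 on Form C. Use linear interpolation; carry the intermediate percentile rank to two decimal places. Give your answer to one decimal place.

PR of 21.2 on Form C: 63.0 + (21.2 − 20)/(25 − 20) × (69.9 − 63.0) = 64.66
On Form D, PR 64.66 falls between score 14 (PR 61.8) and 19 (PR 67.6).
Interpolate: 14 + (64.66 − 61.8)/(67.6 − 61.8) × (19 − 14) = 16.5

16.5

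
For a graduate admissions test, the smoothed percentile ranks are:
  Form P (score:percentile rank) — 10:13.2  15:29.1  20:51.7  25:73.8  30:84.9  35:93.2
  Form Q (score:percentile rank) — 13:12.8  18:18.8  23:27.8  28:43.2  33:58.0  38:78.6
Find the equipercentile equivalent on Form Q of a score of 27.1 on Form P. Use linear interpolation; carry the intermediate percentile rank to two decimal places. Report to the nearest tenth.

38.0

PR of 27.1 on Form P: 73.8 + (27.1 − 25)/(30 − 25) × (84.9 − 73.8) = 78.46
On Form Q, PR 78.46 falls between score 33 (PR 58.0) and 38 (PR 78.6).
Interpolate: 33 + (78.46 − 58.0)/(78.6 − 58.0) × (38 − 33) = 38.0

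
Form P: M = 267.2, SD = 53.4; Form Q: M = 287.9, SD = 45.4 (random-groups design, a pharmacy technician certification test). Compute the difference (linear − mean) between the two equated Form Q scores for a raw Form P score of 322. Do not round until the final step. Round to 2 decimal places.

-8.21

Mean-equated: 322 + (287.9 − 267.2) = 342.70
Linear-equated: (45.4/53.4)(322 − 267.2) + 287.9 = 334.490
Difference = 334.490 − 342.70 = -8.21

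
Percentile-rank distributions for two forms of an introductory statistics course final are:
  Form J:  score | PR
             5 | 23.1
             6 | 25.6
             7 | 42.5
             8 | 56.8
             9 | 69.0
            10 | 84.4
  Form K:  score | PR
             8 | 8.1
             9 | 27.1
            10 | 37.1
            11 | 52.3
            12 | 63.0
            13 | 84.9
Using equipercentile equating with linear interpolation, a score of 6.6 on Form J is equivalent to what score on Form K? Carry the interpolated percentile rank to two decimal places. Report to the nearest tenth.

PR of 6.6 on Form J: 25.6 + (6.6 − 6)/(7 − 6) × (42.5 − 25.6) = 35.74
On Form K, PR 35.74 falls between score 9 (PR 27.1) and 10 (PR 37.1).
Interpolate: 9 + (35.74 − 27.1)/(37.1 − 27.1) × (10 − 9) = 9.9

9.9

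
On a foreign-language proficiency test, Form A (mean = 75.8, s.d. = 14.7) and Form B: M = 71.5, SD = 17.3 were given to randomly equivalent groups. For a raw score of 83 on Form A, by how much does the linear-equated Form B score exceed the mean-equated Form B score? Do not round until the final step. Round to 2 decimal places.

Mean-equated: 83 + (71.5 − 75.8) = 78.70
Linear-equated: (17.3/14.7)(83 − 75.8) + 71.5 = 79.973
Difference = 79.973 − 78.70 = 1.27

1.27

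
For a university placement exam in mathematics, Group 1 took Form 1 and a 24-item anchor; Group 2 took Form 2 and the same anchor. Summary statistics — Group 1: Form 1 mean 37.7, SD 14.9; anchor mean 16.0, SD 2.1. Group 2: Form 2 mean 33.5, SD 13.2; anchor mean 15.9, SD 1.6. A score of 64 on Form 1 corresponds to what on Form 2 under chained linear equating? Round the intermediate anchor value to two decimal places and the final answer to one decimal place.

64.9

Form 1 → anchor (Group 1): v = (2.1/14.9)(64 − 37.7) + 16.0 = 19.71
anchor → Form 2 (Group 2): y = (13.2/1.6)(19.71 − 15.9) + 33.5 = 64.9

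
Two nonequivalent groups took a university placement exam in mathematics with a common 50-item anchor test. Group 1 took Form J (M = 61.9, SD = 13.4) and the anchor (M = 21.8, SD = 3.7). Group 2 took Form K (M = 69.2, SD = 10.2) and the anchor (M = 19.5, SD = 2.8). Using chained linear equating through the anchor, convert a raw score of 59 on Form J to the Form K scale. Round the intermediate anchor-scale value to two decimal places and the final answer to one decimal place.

Form J → anchor (Group 1): v = (3.7/13.4)(59 − 61.9) + 21.8 = 21.00
anchor → Form K (Group 2): y = (10.2/2.8)(21.00 − 19.5) + 69.2 = 74.7

74.7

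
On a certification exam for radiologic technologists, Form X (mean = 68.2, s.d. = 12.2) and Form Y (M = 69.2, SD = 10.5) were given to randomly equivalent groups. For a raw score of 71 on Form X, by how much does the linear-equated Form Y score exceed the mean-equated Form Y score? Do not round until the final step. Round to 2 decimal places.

Mean-equated: 71 + (69.2 − 68.2) = 72.00
Linear-equated: (10.5/12.2)(71 − 68.2) + 69.2 = 71.610
Difference = 71.610 − 72.00 = -0.39

-0.39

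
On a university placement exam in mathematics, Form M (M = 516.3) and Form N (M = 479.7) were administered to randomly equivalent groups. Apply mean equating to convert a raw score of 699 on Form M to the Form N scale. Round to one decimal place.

662.4

Mean equating: y = x + (M_Y − M_X) = 699 + (479.7 − 516.3) = 662.4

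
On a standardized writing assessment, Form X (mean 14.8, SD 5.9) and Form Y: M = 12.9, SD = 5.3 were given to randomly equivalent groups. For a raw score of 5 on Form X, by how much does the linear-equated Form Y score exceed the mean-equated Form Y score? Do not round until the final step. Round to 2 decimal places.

1.00

Mean-equated: 5 + (12.9 − 14.8) = 3.10
Linear-equated: (5.3/5.9)(5 − 14.8) + 12.9 = 4.097
Difference = 4.097 − 3.10 = 1.00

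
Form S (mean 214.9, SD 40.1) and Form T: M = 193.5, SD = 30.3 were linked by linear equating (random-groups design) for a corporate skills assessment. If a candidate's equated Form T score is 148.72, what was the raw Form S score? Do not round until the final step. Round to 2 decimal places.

Invert y = (SD_Y/SD_X)(x − M_X) + M_Y:
x = (SD_X/SD_Y)(y − M_Y) + M_X = (40.1/30.3)(148.72 − 193.5) + 214.9
x = 1.323432 × -44.780 + 214.9 = 155.64

155.64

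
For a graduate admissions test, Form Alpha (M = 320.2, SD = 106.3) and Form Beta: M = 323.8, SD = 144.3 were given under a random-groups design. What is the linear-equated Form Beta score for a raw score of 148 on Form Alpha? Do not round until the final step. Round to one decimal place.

Linear equating: y = (SD_Y/SD_X)(x − M_X) + M_Y
y = (144.3/106.3)(148 − 320.2) + 323.8
y = 1.357479 × -172.2 + 323.8 = -233.7579 + 323.8 = 90.0

90.0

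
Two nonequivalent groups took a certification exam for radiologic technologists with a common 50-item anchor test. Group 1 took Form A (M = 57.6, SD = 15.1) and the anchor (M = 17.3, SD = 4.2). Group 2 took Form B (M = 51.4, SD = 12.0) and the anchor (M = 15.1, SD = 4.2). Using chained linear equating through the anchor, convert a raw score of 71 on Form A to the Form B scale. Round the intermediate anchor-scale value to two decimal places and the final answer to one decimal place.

Form A → anchor (Group 1): v = (4.2/15.1)(71 − 57.6) + 17.3 = 21.03
anchor → Form B (Group 2): y = (12.0/4.2)(21.03 − 15.1) + 51.4 = 68.3

68.3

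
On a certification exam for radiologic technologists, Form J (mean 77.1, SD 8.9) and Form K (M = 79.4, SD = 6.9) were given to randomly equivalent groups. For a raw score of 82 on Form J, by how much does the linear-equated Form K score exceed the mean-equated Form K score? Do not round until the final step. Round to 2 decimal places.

Mean-equated: 82 + (79.4 − 77.1) = 84.30
Linear-equated: (6.9/8.9)(82 − 77.1) + 79.4 = 83.199
Difference = 83.199 − 84.30 = -1.10

-1.10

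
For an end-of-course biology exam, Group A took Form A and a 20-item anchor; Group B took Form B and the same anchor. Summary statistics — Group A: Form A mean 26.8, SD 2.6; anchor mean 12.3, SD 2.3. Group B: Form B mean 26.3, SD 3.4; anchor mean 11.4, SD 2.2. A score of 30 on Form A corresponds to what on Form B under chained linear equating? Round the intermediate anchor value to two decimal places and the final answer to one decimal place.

32.1

Form A → anchor (Group A): v = (2.3/2.6)(30 − 26.8) + 12.3 = 15.13
anchor → Form B (Group B): y = (3.4/2.2)(15.13 − 11.4) + 26.3 = 32.1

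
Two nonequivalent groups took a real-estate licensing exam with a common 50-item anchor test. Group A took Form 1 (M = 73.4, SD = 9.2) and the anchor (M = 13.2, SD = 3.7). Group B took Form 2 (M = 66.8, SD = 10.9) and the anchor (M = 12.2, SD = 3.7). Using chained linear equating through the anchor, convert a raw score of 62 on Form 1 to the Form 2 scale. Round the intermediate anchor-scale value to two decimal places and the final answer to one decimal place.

Form 1 → anchor (Group A): v = (3.7/9.2)(62 − 73.4) + 13.2 = 8.62
anchor → Form 2 (Group B): y = (10.9/3.7)(8.62 − 12.2) + 66.8 = 56.3

56.3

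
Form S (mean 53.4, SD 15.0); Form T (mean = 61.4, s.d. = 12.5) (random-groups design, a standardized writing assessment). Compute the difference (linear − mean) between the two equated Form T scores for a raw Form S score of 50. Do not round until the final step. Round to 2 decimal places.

0.57

Mean-equated: 50 + (61.4 − 53.4) = 58.00
Linear-equated: (12.5/15.0)(50 − 53.4) + 61.4 = 58.567
Difference = 58.567 − 58.00 = 0.57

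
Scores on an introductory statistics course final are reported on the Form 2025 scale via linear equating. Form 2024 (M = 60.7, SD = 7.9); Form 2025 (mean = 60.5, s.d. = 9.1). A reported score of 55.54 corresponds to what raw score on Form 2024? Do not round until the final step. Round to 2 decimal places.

56.39

Invert y = (SD_Y/SD_X)(x − M_X) + M_Y:
x = (SD_X/SD_Y)(y − M_Y) + M_X = (7.9/9.1)(55.54 − 60.5) + 60.7
x = 0.868132 × -4.960 + 60.7 = 56.39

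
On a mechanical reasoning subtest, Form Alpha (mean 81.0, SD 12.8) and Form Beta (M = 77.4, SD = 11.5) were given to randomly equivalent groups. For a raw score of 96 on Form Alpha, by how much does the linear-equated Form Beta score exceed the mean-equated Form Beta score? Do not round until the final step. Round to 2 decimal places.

Mean-equated: 96 + (77.4 − 81.0) = 92.40
Linear-equated: (11.5/12.8)(96 − 81.0) + 77.4 = 90.877
Difference = 90.877 − 92.40 = -1.52

-1.52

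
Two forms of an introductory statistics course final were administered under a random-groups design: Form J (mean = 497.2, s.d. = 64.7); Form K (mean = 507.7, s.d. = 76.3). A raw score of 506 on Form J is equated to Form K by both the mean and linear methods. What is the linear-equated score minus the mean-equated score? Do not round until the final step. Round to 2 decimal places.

1.58

Mean-equated: 506 + (507.7 − 497.2) = 516.50
Linear-equated: (76.3/64.7)(506 − 497.2) + 507.7 = 518.078
Difference = 518.078 − 516.50 = 1.58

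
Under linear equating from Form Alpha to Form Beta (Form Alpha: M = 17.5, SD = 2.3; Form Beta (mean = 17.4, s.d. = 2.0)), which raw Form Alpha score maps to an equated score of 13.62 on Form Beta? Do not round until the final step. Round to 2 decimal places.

13.15

Invert y = (SD_Y/SD_X)(x − M_X) + M_Y:
x = (SD_X/SD_Y)(y − M_Y) + M_X = (2.3/2.0)(13.62 − 17.4) + 17.5
x = 1.150000 × -3.780 + 17.5 = 13.15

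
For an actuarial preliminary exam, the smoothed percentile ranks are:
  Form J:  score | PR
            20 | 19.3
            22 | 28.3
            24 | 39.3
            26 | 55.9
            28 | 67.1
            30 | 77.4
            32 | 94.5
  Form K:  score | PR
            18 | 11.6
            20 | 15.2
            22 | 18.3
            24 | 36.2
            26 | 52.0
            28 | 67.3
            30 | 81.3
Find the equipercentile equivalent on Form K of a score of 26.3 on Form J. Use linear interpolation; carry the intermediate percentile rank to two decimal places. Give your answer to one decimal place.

PR of 26.3 on Form J: 55.9 + (26.3 − 26)/(28 − 26) × (67.1 − 55.9) = 57.58
On Form K, PR 57.58 falls between score 26 (PR 52.0) and 28 (PR 67.3).
Interpolate: 26 + (57.58 − 52.0)/(67.3 − 52.0) × (28 − 26) = 26.7

26.7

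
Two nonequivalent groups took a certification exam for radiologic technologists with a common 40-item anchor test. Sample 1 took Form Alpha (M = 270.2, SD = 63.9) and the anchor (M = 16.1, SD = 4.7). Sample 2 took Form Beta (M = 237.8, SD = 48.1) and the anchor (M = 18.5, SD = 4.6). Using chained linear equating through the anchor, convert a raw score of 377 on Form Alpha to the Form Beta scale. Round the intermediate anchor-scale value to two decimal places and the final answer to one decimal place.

Form Alpha → anchor (Sample 1): v = (4.7/63.9)(377 − 270.2) + 16.1 = 23.96
anchor → Form Beta (Sample 2): y = (48.1/4.6)(23.96 − 18.5) + 237.8 = 294.9

294.9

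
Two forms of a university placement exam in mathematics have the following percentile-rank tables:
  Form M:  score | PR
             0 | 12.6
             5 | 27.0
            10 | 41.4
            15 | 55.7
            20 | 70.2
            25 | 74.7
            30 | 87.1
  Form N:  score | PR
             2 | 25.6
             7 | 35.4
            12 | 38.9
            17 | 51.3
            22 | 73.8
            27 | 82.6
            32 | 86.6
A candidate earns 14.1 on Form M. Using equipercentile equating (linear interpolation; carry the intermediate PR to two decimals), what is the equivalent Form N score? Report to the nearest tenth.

PR of 14.1 on Form M: 41.4 + (14.1 − 10)/(15 − 10) × (55.7 − 41.4) = 53.13
On Form N, PR 53.13 falls between score 17 (PR 51.3) and 22 (PR 73.8).
Interpolate: 17 + (53.13 − 51.3)/(73.8 − 51.3) × (22 − 17) = 17.4

17.4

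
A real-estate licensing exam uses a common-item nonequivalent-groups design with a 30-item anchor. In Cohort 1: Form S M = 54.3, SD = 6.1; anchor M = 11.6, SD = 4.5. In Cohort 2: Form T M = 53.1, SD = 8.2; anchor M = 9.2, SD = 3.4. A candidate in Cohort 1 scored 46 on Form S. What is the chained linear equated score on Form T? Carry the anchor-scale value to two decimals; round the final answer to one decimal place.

Form S → anchor (Cohort 1): v = (4.5/6.1)(46 − 54.3) + 11.6 = 5.48
anchor → Form T (Cohort 2): y = (8.2/3.4)(5.48 − 9.2) + 53.1 = 44.1

44.1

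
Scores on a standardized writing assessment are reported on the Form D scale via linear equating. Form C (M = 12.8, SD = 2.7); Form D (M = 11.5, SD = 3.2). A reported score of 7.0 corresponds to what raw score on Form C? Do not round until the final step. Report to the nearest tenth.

9.0

Invert y = (SD_Y/SD_X)(x − M_X) + M_Y:
x = (SD_X/SD_Y)(y − M_Y) + M_X = (2.7/3.2)(7.0 − 11.5) + 12.8
x = 0.843750 × -4.500 + 12.8 = 9.0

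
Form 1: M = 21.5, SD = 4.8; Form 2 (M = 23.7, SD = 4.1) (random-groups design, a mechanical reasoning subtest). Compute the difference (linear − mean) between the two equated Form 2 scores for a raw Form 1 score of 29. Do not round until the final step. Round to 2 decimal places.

Mean-equated: 29 + (23.7 − 21.5) = 31.20
Linear-equated: (4.1/4.8)(29 − 21.5) + 23.7 = 30.106
Difference = 30.106 − 31.20 = -1.09

-1.09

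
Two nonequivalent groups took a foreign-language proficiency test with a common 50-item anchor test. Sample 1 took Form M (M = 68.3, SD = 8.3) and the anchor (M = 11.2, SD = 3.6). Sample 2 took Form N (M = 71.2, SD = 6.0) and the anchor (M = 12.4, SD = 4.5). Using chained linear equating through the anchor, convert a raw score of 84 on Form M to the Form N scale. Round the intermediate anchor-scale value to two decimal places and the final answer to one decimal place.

78.7

Form M → anchor (Sample 1): v = (3.6/8.3)(84 − 68.3) + 11.2 = 18.01
anchor → Form N (Sample 2): y = (6.0/4.5)(18.01 − 12.4) + 71.2 = 78.7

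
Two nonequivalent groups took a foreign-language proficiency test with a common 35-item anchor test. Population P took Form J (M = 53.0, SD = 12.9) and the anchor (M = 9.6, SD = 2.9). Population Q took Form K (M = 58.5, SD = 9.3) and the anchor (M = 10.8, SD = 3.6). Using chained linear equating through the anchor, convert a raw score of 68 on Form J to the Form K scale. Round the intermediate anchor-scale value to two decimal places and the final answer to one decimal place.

64.1

Form J → anchor (Population P): v = (2.9/12.9)(68 − 53.0) + 9.6 = 12.97
anchor → Form K (Population Q): y = (9.3/3.6)(12.97 − 10.8) + 58.5 = 64.1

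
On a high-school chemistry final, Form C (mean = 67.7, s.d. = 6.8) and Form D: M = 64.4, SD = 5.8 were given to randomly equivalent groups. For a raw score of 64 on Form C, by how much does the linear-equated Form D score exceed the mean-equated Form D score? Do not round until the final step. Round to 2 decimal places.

0.54

Mean-equated: 64 + (64.4 − 67.7) = 60.70
Linear-equated: (5.8/6.8)(64 − 67.7) + 64.4 = 61.244
Difference = 61.244 − 60.70 = 0.54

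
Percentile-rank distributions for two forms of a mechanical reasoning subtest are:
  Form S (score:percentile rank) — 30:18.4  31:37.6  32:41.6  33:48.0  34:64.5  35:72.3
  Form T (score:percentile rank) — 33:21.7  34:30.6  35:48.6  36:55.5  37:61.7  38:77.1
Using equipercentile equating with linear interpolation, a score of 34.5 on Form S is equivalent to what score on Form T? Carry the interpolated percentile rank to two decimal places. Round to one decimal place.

37.4

PR of 34.5 on Form S: 64.5 + (34.5 − 34)/(35 − 34) × (72.3 − 64.5) = 68.40
On Form T, PR 68.40 falls between score 37 (PR 61.7) and 38 (PR 77.1).
Interpolate: 37 + (68.40 − 61.7)/(77.1 − 61.7) × (38 − 37) = 37.4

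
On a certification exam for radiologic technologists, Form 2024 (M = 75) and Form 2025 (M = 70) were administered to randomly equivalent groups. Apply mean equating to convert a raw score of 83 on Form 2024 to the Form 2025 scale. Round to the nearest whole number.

78

Mean equating: y = x + (M_Y − M_X) = 83 + (70 − 75) = 78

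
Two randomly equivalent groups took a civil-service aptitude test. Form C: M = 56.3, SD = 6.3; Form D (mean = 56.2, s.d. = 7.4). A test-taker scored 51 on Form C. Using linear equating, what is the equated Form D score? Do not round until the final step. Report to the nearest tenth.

Linear equating: y = (SD_Y/SD_X)(x − M_X) + M_Y
y = (7.4/6.3)(51 − 56.3) + 56.2
y = 1.174603 × -5.3 + 56.2 = -6.2254 + 56.2 = 50.0

50.0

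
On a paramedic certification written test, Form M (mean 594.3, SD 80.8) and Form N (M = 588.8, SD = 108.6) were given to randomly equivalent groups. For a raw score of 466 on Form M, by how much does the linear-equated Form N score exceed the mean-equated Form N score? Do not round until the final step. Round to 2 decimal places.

Mean-equated: 466 + (588.8 − 594.3) = 460.50
Linear-equated: (108.6/80.8)(466 − 594.3) + 588.8 = 416.357
Difference = 416.357 − 460.50 = -44.14

-44.14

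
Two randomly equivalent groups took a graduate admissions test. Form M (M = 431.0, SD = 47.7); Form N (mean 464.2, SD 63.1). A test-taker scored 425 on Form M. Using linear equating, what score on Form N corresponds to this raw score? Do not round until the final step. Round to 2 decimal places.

Linear equating: y = (SD_Y/SD_X)(x − M_X) + M_Y
y = (63.1/47.7)(425 − 431.0) + 464.2
y = 1.322851 × -6.0 + 464.2 = -7.9371 + 464.2 = 456.26

456.26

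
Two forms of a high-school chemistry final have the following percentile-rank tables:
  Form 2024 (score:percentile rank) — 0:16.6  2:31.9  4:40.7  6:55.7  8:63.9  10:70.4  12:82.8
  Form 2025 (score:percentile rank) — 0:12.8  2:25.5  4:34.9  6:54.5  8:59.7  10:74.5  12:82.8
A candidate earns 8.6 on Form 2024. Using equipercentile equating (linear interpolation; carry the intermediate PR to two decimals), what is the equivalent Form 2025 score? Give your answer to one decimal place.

PR of 8.6 on Form 2024: 63.9 + (8.6 − 8)/(10 − 8) × (70.4 − 63.9) = 65.85
On Form 2025, PR 65.85 falls between score 8 (PR 59.7) and 10 (PR 74.5).
Interpolate: 8 + (65.85 − 59.7)/(74.5 − 59.7) × (10 − 8) = 8.8

8.8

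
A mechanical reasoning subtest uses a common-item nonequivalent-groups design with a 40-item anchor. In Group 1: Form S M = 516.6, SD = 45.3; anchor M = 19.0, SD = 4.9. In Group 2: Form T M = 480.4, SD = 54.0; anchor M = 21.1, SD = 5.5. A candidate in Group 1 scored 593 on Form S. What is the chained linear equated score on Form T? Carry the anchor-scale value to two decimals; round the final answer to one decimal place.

540.9

Form S → anchor (Group 1): v = (4.9/45.3)(593 − 516.6) + 19.0 = 27.26
anchor → Form T (Group 2): y = (54.0/5.5)(27.26 − 21.1) + 480.4 = 540.9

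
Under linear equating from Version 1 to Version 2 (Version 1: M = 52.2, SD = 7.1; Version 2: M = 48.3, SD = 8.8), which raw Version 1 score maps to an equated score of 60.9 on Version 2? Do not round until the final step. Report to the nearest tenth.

62.4

Invert y = (SD_Y/SD_X)(x − M_X) + M_Y:
x = (SD_X/SD_Y)(y − M_Y) + M_X = (7.1/8.8)(60.9 − 48.3) + 52.2
x = 0.806818 × 12.600 + 52.2 = 62.4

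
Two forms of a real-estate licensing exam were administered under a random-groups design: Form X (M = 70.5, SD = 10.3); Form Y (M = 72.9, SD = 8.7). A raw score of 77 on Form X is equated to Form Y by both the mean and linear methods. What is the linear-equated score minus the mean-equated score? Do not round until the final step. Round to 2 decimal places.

Mean-equated: 77 + (72.9 − 70.5) = 79.40
Linear-equated: (8.7/10.3)(77 − 70.5) + 72.9 = 78.390
Difference = 78.390 − 79.40 = -1.01

-1.01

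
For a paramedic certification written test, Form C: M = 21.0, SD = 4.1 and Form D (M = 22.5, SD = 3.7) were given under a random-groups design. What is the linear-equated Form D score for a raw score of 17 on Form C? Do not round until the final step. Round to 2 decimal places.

18.89

Linear equating: y = (SD_Y/SD_X)(x − M_X) + M_Y
y = (3.7/4.1)(17 − 21.0) + 22.5
y = 0.902439 × -4.0 + 22.5 = -3.6098 + 22.5 = 18.89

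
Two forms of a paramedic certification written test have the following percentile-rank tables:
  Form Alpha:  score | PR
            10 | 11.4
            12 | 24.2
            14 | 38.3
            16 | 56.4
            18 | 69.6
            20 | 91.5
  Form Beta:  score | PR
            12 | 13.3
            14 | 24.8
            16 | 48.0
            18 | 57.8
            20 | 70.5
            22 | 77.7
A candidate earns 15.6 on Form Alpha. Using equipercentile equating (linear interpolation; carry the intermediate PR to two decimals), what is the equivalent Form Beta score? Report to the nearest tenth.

PR of 15.6 on Form Alpha: 38.3 + (15.6 − 14)/(16 − 14) × (56.4 − 38.3) = 52.78
On Form Beta, PR 52.78 falls between score 16 (PR 48.0) and 18 (PR 57.8).
Interpolate: 16 + (52.78 − 48.0)/(57.8 − 48.0) × (18 − 16) = 17.0

17.0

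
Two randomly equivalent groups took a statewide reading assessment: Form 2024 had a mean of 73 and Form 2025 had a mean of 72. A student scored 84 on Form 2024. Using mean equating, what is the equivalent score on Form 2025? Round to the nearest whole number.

83

Mean equating: y = x + (M_Y − M_X) = 84 + (72 − 73) = 83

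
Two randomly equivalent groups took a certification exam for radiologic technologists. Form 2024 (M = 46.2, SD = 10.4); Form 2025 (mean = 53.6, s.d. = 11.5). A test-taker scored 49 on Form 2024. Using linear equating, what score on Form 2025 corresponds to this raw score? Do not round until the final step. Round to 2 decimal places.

Linear equating: y = (SD_Y/SD_X)(x − M_X) + M_Y
y = (11.5/10.4)(49 − 46.2) + 53.6
y = 1.105769 × 2.8 + 53.6 = 3.0962 + 53.6 = 56.70

56.70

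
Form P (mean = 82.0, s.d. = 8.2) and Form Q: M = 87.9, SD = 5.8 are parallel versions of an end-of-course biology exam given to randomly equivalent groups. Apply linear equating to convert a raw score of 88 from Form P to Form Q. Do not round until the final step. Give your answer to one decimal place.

92.1

Linear equating: y = (SD_Y/SD_X)(x − M_X) + M_Y
y = (5.8/8.2)(88 − 82.0) + 87.9
y = 0.707317 × 6.0 + 87.9 = 4.2439 + 87.9 = 92.1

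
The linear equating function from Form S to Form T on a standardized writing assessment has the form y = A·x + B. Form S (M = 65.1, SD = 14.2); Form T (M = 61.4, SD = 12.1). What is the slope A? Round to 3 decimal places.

0.852

A = SD_Y / SD_X = 12.1 / 14.2 = 0.852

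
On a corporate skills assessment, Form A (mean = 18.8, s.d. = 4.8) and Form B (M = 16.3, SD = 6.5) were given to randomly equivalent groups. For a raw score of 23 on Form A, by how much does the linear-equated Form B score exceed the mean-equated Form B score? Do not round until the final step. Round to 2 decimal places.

1.49

Mean-equated: 23 + (16.3 − 18.8) = 20.50
Linear-equated: (6.5/4.8)(23 − 18.8) + 16.3 = 21.988
Difference = 21.988 − 20.50 = 1.49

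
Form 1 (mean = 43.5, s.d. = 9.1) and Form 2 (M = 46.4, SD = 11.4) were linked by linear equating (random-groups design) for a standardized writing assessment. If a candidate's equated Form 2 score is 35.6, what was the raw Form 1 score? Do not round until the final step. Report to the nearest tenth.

34.9

Invert y = (SD_Y/SD_X)(x − M_X) + M_Y:
x = (SD_X/SD_Y)(y − M_Y) + M_X = (9.1/11.4)(35.6 − 46.4) + 43.5
x = 0.798246 × -10.800 + 43.5 = 34.9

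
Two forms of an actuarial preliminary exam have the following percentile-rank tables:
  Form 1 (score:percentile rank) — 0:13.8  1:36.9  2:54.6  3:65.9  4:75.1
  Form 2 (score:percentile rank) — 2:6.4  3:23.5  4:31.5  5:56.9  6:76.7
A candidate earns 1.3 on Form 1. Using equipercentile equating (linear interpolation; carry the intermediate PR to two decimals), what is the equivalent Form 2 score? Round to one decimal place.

4.4

PR of 1.3 on Form 1: 36.9 + (1.3 − 1)/(2 − 1) × (54.6 − 36.9) = 42.21
On Form 2, PR 42.21 falls between score 4 (PR 31.5) and 5 (PR 56.9).
Interpolate: 4 + (42.21 − 31.5)/(56.9 − 31.5) × (5 − 4) = 4.4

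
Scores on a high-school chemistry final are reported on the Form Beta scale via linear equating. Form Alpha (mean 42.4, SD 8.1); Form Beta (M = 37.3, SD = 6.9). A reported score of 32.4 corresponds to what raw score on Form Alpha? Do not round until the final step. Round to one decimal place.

Invert y = (SD_Y/SD_X)(x − M_X) + M_Y:
x = (SD_X/SD_Y)(y − M_Y) + M_X = (8.1/6.9)(32.4 − 37.3) + 42.4
x = 1.173913 × -4.900 + 42.4 = 36.6

36.6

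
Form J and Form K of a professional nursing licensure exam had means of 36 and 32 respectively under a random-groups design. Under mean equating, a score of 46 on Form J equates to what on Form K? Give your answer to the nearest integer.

Mean equating: y = x + (M_Y − M_X) = 46 + (32 − 36) = 42

42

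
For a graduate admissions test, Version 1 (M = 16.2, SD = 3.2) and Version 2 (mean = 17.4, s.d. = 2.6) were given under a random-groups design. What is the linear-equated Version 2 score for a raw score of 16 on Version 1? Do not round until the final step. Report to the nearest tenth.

17.2

Linear equating: y = (SD_Y/SD_X)(x − M_X) + M_Y
y = (2.6/3.2)(16 − 16.2) + 17.4
y = 0.812500 × -0.2 + 17.4 = -0.1625 + 17.4 = 17.2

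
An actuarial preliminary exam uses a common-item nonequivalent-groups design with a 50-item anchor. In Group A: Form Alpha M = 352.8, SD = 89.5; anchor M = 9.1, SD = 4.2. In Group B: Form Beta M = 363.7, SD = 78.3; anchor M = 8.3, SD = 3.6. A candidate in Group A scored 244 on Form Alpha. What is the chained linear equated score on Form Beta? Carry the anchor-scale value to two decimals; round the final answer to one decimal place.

Form Alpha → anchor (Group A): v = (4.2/89.5)(244 − 352.8) + 9.1 = 3.99
anchor → Form Beta (Group B): y = (78.3/3.6)(3.99 − 8.3) + 363.7 = 270.0

270.0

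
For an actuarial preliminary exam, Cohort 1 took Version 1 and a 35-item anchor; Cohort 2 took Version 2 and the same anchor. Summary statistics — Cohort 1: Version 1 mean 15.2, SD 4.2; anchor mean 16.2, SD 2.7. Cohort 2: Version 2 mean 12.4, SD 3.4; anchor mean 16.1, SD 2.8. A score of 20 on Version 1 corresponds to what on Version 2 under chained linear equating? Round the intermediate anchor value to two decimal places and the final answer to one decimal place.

Version 1 → anchor (Cohort 1): v = (2.7/4.2)(20 − 15.2) + 16.2 = 19.29
anchor → Version 2 (Cohort 2): y = (3.4/2.8)(19.29 − 16.1) + 12.4 = 16.3

16.3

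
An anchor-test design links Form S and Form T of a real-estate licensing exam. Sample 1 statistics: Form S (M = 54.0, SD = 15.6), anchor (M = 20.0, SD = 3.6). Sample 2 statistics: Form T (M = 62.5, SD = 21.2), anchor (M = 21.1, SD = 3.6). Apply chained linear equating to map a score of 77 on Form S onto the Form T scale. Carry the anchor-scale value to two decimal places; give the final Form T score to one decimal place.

87.3

Form S → anchor (Sample 1): v = (3.6/15.6)(77 − 54.0) + 20.0 = 25.31
anchor → Form T (Sample 2): y = (21.2/3.6)(25.31 − 21.1) + 62.5 = 87.3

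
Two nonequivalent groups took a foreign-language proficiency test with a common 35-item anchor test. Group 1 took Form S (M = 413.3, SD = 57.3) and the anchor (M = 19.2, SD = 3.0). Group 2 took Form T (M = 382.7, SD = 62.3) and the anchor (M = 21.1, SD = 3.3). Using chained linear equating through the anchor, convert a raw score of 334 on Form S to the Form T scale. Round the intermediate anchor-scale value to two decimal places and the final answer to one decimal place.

Form S → anchor (Group 1): v = (3.0/57.3)(334 − 413.3) + 19.2 = 15.05
anchor → Form T (Group 2): y = (62.3/3.3)(15.05 − 21.1) + 382.7 = 268.5

268.5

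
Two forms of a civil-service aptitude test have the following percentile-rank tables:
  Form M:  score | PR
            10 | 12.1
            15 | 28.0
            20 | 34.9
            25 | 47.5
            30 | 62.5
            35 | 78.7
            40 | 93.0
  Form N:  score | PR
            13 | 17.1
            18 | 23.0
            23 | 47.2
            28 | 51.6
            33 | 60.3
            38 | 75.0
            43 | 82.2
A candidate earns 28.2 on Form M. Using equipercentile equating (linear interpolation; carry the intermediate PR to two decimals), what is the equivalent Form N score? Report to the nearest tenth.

31.2

PR of 28.2 on Form M: 47.5 + (28.2 − 25)/(30 − 25) × (62.5 − 47.5) = 57.10
On Form N, PR 57.10 falls between score 28 (PR 51.6) and 33 (PR 60.3).
Interpolate: 28 + (57.10 − 51.6)/(60.3 − 51.6) × (33 − 28) = 31.2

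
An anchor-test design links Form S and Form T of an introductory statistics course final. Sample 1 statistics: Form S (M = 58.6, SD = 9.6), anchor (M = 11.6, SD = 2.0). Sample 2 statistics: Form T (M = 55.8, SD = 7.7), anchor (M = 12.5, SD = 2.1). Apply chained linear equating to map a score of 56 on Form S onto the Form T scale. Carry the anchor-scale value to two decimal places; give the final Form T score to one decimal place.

50.5

Form S → anchor (Sample 1): v = (2.0/9.6)(56 − 58.6) + 11.6 = 11.06
anchor → Form T (Sample 2): y = (7.7/2.1)(11.06 − 12.5) + 55.8 = 50.5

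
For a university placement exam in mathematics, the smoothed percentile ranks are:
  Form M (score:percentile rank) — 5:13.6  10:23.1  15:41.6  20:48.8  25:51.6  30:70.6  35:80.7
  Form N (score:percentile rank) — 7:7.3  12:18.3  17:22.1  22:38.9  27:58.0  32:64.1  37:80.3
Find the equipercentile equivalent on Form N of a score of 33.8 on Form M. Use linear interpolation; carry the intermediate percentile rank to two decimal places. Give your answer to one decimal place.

PR of 33.8 on Form M: 70.6 + (33.8 − 30)/(35 − 30) × (80.7 − 70.6) = 78.28
On Form N, PR 78.28 falls between score 32 (PR 64.1) and 37 (PR 80.3).
Interpolate: 32 + (78.28 − 64.1)/(80.3 − 64.1) × (37 − 32) = 36.4

36.4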